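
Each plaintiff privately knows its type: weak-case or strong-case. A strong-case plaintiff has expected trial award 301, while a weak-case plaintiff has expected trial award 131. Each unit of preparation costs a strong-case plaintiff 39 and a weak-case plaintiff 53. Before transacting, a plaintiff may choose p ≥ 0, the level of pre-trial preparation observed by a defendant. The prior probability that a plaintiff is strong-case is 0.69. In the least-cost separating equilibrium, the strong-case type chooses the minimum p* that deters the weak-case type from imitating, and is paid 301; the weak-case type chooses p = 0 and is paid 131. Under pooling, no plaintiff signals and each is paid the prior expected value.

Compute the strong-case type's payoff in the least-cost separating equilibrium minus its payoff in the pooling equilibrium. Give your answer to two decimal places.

Least-cost separating signal: p* solves 131 = 301 − 53·p*, so p* = (301 − 131)/53 ≈ 3.2075.
Strong-case type's separating payoff: 301 − 39 × p* = 301 − 39 × (301 − 131)/53 = 301 − 6630/53 ≈ 175.9057.
Pooling payoff: 0.69 × 301 + 0.31 × 131 = 248.3.
Difference: 175.9057 − 248.3 = -72.3943, i.e. -72.39 to two decimal places.
The strong-case type would prefer the pooling outcome.

-72.39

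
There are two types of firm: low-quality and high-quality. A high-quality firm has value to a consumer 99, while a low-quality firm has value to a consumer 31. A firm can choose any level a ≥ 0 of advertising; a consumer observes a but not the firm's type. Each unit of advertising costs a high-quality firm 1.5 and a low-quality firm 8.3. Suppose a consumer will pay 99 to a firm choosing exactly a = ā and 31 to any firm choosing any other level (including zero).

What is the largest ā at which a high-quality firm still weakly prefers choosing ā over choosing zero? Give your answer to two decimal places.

45.33

Choosing ā yields the high-quality type 99 − 1.5·ā; choosing zero yields 31.
The high-quality type is indifferent at 99 − 1.5·ā = 31, i.e. ā = (99 − 31) / 1.5 ≈ 45.33.
For any ā above 45.33 the high-quality type would rather pool at zero, so separation collapses.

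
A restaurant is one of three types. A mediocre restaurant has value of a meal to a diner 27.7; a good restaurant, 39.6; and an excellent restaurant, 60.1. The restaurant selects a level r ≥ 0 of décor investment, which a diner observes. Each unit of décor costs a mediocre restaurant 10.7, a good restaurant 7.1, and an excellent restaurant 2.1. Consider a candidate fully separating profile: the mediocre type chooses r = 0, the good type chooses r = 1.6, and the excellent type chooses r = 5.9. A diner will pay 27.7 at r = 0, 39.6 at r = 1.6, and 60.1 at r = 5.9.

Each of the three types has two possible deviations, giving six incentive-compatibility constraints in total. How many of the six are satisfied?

6

Good (own payoff 39.6 − 7.1×1.6 = 28.24): to r=0 gives 27.7 → no gain ✓; to r=5.9 gives 60.1 − 7.1×5.9 = 18.21 → no gain ✓.
Excellent (own payoff 60.1 − 2.1×5.9 = 47.71): to r=0 gives 27.7 → no gain ✓; to r=1.6 gives 39.6 − 2.1×1.6 = 36.24 → no gain ✓.
Mediocre (own payoff 27.7): to r=1.6 gives 39.6 − 10.7×1.6 = 22.48 → no gain ✓; to r=5.9 gives 60.1 − 10.7×5.9 = -3.03 → no gain ✓.
6 of the 6 constraints hold; this profile is a separating equilibrium.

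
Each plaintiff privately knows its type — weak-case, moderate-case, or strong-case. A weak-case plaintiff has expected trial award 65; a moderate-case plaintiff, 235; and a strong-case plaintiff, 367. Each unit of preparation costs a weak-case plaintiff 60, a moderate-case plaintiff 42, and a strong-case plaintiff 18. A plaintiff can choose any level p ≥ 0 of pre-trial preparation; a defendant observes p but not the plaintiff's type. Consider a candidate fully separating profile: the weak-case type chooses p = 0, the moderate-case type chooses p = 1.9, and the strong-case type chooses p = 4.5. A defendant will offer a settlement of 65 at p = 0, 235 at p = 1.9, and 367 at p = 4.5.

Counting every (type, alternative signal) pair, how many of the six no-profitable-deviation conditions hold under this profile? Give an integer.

3

Weak-case (own payoff 65): to p=1.9 gives 235 − 60×1.9 = 121 → profitable ✗; to p=4.5 gives 367 − 60×4.5 = 97 → profitable ✗.
Strong-case (own payoff 367 − 18×4.5 = 286): to p=0 gives 65 → no gain ✓; to p=1.9 gives 235 − 18×1.9 = 200.8 → no gain ✓.
Moderate-case (own payoff 235 − 42×1.9 = 155.2): to p=0 gives 65 → no gain ✓; to p=4.5 gives 367 − 42×4.5 = 178 → profitable ✗.
3 of the 6 constraints hold; not an equilibrium.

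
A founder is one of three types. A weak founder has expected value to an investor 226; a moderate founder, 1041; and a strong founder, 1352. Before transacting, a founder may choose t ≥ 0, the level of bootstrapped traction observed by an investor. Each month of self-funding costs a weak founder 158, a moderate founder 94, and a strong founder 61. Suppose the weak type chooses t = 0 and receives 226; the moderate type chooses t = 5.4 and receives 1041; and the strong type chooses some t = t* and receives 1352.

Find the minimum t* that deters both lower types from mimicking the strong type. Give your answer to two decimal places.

Moderate type (on-path payoff 1041 − 94×5.4 = 533.4) won't mimic when 533.4 ≥ 1352 − 94·t*, i.e. t* ≥ 8.71.
Weak type (on-path payoff 226) won't mimic when 226 ≥ 1352 − 158·t*, i.e. t* ≥ 7.13.
Both must hold, so t* = max(7.13, 8.71) = 8.71. The moderate type's constraint binds.

8.71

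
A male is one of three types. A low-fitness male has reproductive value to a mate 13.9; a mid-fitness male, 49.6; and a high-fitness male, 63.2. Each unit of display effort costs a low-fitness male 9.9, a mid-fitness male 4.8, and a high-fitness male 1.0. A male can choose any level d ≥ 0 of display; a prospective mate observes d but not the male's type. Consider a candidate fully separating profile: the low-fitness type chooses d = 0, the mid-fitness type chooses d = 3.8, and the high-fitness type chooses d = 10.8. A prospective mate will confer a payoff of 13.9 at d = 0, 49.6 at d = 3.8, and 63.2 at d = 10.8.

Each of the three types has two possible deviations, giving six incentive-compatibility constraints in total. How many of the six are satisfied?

High-fitness (own payoff 63.2 − 1.0×10.8 = 52.4): to d=0 gives 13.9 → no gain ✓; to d=3.8 gives 49.6 − 1.0×3.8 = 45.8 → no gain ✓.
Mid-fitness (own payoff 49.6 − 4.8×3.8 = 31.36): to d=0 gives 13.9 → no gain ✓; to d=10.8 gives 63.2 − 4.8×10.8 = 11.36 → no gain ✓.
Low-fitness (own payoff 13.9): to d=3.8 gives 49.6 − 9.9×3.8 = 11.98 → no gain ✓; to d=10.8 gives 63.2 − 9.9×10.8 = -43.72 → no gain ✓.
6 of the 6 constraints hold; this profile is a separating equilibrium.

6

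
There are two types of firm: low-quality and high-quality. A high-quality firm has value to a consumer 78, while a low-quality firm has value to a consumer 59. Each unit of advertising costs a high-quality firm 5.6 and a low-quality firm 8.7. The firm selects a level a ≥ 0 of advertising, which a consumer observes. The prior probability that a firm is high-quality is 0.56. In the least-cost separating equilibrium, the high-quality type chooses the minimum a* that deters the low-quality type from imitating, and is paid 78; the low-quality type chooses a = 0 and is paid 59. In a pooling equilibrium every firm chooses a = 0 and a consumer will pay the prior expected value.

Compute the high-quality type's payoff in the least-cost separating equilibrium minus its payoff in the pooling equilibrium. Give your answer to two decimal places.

-3.87

Least-cost separating signal: a* solves 59 = 78 − 8.7·a*, so a* = (78 − 59)/8.7 ≈ 2.1839.
High-quality type's separating payoff: 78 − 5.6 × a* = 78 − 5.6 × (78 − 59)/8.7 = 78 − 106.4/8.7 ≈ 65.7701.
Pooling payoff: 0.56 × 78 + 0.44 × 59 = 69.64.
Difference: 65.7701 − 69.64 = -3.8699, i.e. -3.87 to two decimal places.
The high-quality type would prefer the pooling outcome.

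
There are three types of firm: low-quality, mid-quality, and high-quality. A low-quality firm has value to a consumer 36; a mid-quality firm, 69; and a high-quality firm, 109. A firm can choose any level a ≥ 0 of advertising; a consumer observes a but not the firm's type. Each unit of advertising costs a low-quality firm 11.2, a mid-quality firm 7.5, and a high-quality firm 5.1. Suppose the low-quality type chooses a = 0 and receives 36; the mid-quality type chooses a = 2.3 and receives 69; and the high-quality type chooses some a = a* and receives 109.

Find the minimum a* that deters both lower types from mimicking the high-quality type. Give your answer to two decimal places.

7.63

Low-quality type (on-path payoff 36) won't mimic when 36 ≥ 109 − 11.2·a*, i.e. a* ≥ 6.52.
Mid-quality type (on-path payoff 69 − 7.5×2.3 = 51.75) won't mimic when 51.75 ≥ 109 − 7.5·a*, i.e. a* ≥ 7.63.
Both must hold, so a* = max(6.52, 7.63) = 7.63. The mid-quality type's constraint binds.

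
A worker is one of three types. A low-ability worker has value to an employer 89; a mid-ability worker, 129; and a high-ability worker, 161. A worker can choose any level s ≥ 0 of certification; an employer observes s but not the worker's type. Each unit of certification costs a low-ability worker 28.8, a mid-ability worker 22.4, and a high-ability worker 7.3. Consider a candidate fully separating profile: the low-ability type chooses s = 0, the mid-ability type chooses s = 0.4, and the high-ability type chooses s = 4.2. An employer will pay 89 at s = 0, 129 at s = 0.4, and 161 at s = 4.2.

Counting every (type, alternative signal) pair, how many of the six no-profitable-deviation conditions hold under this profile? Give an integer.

Mid-ability (own payoff 129 − 22.4×0.4 = 120.04): to s=0 gives 89 → no gain ✓; to s=4.2 gives 161 − 22.4×4.2 = 66.92 → no gain ✓.
Low-ability (own payoff 89): to s=0.4 gives 129 − 28.8×0.4 = 117.48 → profitable ✗; to s=4.2 gives 161 − 28.8×4.2 = 40.04 → no gain ✓.
High-ability (own payoff 161 − 7.3×4.2 = 130.34): to s=0 gives 89 → no gain ✓; to s=0.4 gives 129 − 7.3×0.4 = 126.08 → no gain ✓.
5 of the 6 constraints hold; not an equilibrium.

5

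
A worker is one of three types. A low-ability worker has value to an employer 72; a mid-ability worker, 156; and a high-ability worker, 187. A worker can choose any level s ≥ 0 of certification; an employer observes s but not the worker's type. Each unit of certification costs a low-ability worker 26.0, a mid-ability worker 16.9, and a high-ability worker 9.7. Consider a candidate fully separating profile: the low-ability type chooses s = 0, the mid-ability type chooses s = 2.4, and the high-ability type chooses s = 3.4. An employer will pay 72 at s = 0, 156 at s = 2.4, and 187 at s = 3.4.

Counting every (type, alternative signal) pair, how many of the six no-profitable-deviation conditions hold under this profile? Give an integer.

Mid-ability (own payoff 156 − 16.9×2.4 = 115.44): to s=0 gives 72 → no gain ✓; to s=3.4 gives 187 − 16.9×3.4 = 129.54 → profitable ✗.
High-ability (own payoff 187 − 9.7×3.4 = 154.02): to s=0 gives 72 → no gain ✓; to s=2.4 gives 156 − 9.7×2.4 = 132.72 → no gain ✓.
Low-ability (own payoff 72): to s=2.4 gives 156 − 26.0×2.4 = 93.6 → profitable ✗; to s=3.4 gives 187 − 26.0×3.4 = 98.6 → profitable ✗.
3 of the 6 constraints hold; not an equilibrium.

3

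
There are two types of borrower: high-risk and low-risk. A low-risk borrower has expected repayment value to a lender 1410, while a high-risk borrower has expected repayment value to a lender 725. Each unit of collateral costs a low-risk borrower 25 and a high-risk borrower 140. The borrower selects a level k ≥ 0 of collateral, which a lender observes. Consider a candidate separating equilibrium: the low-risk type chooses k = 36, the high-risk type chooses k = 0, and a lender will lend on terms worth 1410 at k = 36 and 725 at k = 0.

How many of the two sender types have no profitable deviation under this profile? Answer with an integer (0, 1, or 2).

1

High-risk type: stay at 0 → 725; mimic → 1410 − 140 × 36 = -3630. IC holds (725 ≥ -3630).
Low-risk type: signal → 1410 − 25 × 36 = 510; deviate to 0 → 725. IC fails (510 < 725).
1 of 2 constraints hold, so this profile is not an equilibrium.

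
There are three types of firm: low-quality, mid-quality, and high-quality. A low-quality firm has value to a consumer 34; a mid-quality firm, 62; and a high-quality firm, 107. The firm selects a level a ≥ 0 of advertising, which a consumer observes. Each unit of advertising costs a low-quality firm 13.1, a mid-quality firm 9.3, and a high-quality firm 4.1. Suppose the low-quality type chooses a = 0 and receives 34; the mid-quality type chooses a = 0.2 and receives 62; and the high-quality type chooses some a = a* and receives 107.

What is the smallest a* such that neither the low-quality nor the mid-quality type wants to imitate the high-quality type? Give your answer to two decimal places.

Mid-quality type (on-path payoff 62 − 9.3×0.2 = 60.14) won't mimic when 60.14 ≥ 107 − 9.3·a*, i.e. a* ≥ 5.04.
Low-quality type (on-path payoff 34) won't mimic when 34 ≥ 107 − 13.1·a*, i.e. a* ≥ 5.57.
Both must hold, so a* = max(5.57, 5.04) = 5.57. The low-quality type's constraint binds.

5.57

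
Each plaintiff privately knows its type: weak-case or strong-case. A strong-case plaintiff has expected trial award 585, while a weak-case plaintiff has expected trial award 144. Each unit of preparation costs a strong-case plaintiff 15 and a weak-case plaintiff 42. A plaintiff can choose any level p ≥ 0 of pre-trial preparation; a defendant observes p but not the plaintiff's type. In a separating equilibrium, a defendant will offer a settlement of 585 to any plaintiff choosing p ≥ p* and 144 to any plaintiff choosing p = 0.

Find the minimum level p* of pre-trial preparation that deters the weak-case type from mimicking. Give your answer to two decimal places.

10.50

A weak-case plaintiff choosing p = 0 receives 144.
Imitating at p* instead would pay 585 at cost 42·p*, netting 585 − 42·p*.
Indifference: 144 = 585 − 42·p*, so p* = (585 − 144) / 42 = 10.50.
This is the weak-case type's binding incentive-compatibility constraint; any p ≥ 10.50 sustains separation on that side.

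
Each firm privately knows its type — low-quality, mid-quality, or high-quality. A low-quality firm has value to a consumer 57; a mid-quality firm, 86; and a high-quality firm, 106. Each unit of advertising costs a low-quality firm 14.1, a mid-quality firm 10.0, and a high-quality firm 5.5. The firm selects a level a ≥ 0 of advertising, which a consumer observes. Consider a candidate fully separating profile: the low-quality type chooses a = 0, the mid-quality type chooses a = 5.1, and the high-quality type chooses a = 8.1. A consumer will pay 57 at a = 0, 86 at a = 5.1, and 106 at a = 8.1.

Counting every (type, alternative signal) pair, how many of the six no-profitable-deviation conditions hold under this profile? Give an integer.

5

Low-quality (own payoff 57): to a=5.1 gives 86 − 14.1×5.1 = 14.09 → no gain ✓; to a=8.1 gives 106 − 14.1×8.1 = -8.21 → no gain ✓.
Mid-quality (own payoff 86 − 10.0×5.1 = 35): to a=0 gives 57 → profitable ✗; to a=8.1 gives 106 − 10.0×8.1 = 25 → no gain ✓.
High-quality (own payoff 106 − 5.5×8.1 = 61.45): to a=0 gives 57 → no gain ✓; to a=5.1 gives 86 − 5.5×5.1 = 57.95 → no gain ✓.
5 of the 6 constraints hold; not an equilibrium.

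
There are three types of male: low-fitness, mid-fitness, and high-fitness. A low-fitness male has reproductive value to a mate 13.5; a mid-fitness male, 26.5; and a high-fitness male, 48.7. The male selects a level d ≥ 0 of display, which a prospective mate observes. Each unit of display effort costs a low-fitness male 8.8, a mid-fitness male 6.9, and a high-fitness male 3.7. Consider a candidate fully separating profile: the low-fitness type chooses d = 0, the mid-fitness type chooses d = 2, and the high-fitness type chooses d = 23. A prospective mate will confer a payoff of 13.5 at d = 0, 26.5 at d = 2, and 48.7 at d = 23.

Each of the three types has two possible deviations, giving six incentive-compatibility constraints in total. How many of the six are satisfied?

Low-fitness (own payoff 13.5): to d=2 gives 26.5 − 8.8×2 = 8.9 → no gain ✓; to d=23 gives 48.7 − 8.8×23 = -153.7 → no gain ✓.
High-fitness (own payoff 48.7 − 3.7×23 = -36.4): to d=0 gives 13.5 → profitable ✗; to d=2 gives 26.5 − 3.7×2 = 19.1 → profitable ✗.
Mid-fitness (own payoff 26.5 − 6.9×2 = 12.7): to d=0 gives 13.5 → profitable ✗; to d=23 gives 48.7 − 6.9×23 = -110 → no gain ✓.
3 of the 6 constraints hold; not an equilibrium.

3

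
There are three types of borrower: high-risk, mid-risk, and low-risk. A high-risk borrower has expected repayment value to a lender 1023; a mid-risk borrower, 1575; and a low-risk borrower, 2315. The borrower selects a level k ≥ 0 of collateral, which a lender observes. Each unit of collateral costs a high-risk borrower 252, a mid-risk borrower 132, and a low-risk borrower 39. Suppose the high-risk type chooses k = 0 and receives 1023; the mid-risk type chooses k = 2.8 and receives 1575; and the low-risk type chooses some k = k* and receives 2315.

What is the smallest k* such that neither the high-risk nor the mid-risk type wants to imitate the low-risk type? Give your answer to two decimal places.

8.41

Mid-risk type (on-path payoff 1575 − 132×2.8 = 1205.4) won't mimic when 1205.4 ≥ 2315 − 132·k*, i.e. k* ≥ 8.41.
High-risk type (on-path payoff 1023) won't mimic when 1023 ≥ 2315 − 252·k*, i.e. k* ≥ 5.13.
Both must hold, so k* = max(5.13, 8.41) = 8.41. The mid-risk type's constraint binds.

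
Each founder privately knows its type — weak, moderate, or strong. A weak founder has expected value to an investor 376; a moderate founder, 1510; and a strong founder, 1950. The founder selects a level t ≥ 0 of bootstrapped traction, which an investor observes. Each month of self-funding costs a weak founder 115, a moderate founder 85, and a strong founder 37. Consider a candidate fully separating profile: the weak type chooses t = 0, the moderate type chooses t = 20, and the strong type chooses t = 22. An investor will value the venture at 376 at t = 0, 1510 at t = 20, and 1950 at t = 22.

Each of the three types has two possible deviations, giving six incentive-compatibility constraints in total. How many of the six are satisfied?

Weak (own payoff 376): to t=20 gives 1510 − 115×20 = -790 → no gain ✓; to t=22 gives 1950 − 115×22 = -580 → no gain ✓.
Strong (own payoff 1950 − 37×22 = 1136): to t=0 gives 376 → no gain ✓; to t=20 gives 1510 − 37×20 = 770 → no gain ✓.
Moderate (own payoff 1510 − 85×20 = -190): to t=0 gives 376 → profitable ✗; to t=22 gives 1950 − 85×22 = 80 → profitable ✗.
4 of the 6 constraints hold; not an equilibrium.

4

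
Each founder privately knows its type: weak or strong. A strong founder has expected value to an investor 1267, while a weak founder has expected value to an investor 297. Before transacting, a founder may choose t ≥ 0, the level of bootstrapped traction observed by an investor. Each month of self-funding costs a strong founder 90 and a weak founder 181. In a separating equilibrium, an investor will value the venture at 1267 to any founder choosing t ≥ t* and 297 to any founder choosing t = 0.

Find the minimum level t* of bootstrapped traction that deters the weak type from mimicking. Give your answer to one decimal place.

5.4

A weak founder choosing t = 0 receives 297.
Imitating at t* instead would pay 1267 at cost 181·t*, netting 1267 − 181·t*.
Indifference: 297 = 1267 − 181·t*, so t* = (1267 − 297) / 181 ≈ 5.4.
At t* the weak type's incentive constraint just binds; the strong type strictly prefers t* since its per-unit cost is lower.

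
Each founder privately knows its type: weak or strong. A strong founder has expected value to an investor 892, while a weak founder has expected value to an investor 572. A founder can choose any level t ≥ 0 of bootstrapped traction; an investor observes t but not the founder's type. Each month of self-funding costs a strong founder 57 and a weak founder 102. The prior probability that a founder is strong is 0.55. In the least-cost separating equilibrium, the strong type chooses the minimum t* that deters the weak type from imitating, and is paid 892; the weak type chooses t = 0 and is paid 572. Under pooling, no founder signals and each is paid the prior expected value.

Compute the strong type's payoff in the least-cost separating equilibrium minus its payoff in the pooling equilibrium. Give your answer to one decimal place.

Least-cost separating signal: t* solves 572 = 892 − 102·t*, so t* = (892 − 572)/102 ≈ 3.1373.
Strong type's separating payoff: 892 − 57 × t* = 892 − 57 × (892 − 572)/102 = 892 − 18240/102 ≈ 713.176.
Pooling payoff: 0.55 × 892 + 0.45 × 572 = 748.
Difference: 713.176 − 748 = -34.824, i.e. -34.8 to one decimal place.
The strong type would prefer the pooling outcome.

-34.8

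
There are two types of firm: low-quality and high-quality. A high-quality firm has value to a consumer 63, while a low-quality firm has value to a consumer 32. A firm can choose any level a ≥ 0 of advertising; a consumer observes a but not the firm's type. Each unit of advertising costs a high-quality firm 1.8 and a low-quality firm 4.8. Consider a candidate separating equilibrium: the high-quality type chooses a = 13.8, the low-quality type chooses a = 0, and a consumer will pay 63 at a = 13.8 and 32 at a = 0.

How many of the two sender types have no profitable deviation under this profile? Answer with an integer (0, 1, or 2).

2

Low-quality type: stay at 0 → 32; mimic → 63 − 4.8 × 13.8 = -3.24. IC holds (32 ≥ -3.24).
High-quality type: signal → 63 − 1.8 × 13.8 = 38.16; deviate to 0 → 32. IC holds (38.16 ≥ 32).
2 of 2 constraints hold, so this is a separating equilibrium.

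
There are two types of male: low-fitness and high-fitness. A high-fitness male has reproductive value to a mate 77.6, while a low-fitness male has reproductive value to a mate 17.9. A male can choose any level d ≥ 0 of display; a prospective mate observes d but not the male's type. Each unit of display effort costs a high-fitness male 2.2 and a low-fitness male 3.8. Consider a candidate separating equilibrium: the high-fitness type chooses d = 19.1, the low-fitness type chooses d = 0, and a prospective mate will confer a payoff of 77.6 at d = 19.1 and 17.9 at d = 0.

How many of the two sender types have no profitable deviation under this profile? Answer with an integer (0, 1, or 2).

2

Low-fitness type: stay at 0 → 17.9; mimic → 77.6 − 3.8 × 19.1 = 5.02. IC holds (17.9 ≥ 5.02).
High-fitness type: signal → 77.6 − 2.2 × 19.1 = 35.58; deviate to 0 → 17.9. IC holds (35.58 ≥ 17.9).
2 of 2 constraints hold, so this is a separating equilibrium.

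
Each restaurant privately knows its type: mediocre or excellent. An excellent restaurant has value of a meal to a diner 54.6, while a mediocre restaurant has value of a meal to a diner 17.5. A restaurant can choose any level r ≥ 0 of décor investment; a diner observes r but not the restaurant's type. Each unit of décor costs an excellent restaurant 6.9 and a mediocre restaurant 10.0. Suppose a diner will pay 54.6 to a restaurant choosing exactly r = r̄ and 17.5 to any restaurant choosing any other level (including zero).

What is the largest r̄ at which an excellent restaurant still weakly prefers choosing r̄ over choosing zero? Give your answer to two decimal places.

5.38

Choosing r̄ yields the excellent type 54.6 − 6.9·r̄; choosing zero yields 17.5.
The excellent type is indifferent at 54.6 − 6.9·r̄ = 17.5, i.e. r̄ = (54.6 − 17.5) / 6.9 ≈ 5.38.
For any r̄ above 5.38 the excellent type would rather pool at zero, so separation collapses.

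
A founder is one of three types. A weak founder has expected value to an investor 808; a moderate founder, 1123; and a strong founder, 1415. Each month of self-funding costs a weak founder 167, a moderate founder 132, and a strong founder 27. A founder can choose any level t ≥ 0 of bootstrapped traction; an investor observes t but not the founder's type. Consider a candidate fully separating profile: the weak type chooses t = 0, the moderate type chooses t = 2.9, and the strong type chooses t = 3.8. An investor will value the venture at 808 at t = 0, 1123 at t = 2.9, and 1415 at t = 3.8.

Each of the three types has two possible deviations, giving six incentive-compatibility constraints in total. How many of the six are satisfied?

4

Strong (own payoff 1415 − 27×3.8 = 1312.4): to t=0 gives 808 → no gain ✓; to t=2.9 gives 1123 − 27×2.9 = 1044.7 → no gain ✓.
Weak (own payoff 808): to t=2.9 gives 1123 − 167×2.9 = 638.7 → no gain ✓; to t=3.8 gives 1415 − 167×3.8 = 780.4 → no gain ✓.
Moderate (own payoff 1123 − 132×2.9 = 740.2): to t=0 gives 808 → profitable ✗; to t=3.8 gives 1415 − 132×3.8 = 913.4 → profitable ✗.
4 of the 6 constraints hold; not an equilibrium.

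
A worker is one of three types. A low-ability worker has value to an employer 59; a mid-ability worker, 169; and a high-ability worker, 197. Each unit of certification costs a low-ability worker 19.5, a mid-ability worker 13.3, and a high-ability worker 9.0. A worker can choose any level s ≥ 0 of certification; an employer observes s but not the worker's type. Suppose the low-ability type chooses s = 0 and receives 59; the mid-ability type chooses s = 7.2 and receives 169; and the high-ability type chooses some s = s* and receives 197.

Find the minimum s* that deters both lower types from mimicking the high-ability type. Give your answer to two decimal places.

9.31

Low-ability type (on-path payoff 59) won't mimic when 59 ≥ 197 − 19.5·s*, i.e. s* ≥ 7.08.
Mid-ability type (on-path payoff 169 − 13.3×7.2 = 73.24) won't mimic when 73.24 ≥ 197 − 13.3·s*, i.e. s* ≥ 9.31.
Both must hold, so s* = max(7.08, 9.31) = 9.31. The mid-ability type's constraint binds.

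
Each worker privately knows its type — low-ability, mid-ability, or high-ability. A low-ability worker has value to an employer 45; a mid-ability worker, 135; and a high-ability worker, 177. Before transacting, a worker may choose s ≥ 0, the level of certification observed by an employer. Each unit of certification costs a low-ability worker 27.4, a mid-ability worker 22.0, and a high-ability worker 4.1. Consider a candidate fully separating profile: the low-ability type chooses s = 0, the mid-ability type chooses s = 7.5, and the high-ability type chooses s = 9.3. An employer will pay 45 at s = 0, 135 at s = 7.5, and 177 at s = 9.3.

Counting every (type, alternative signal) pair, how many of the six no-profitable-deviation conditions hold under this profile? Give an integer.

4

High-ability (own payoff 177 − 4.1×9.3 = 138.87): to s=0 gives 45 → no gain ✓; to s=7.5 gives 135 − 4.1×7.5 = 104.25 → no gain ✓.
Low-ability (own payoff 45): to s=7.5 gives 135 − 27.4×7.5 = -70.5 → no gain ✓; to s=9.3 gives 177 − 27.4×9.3 = -77.82 → no gain ✓.
Mid-ability (own payoff 135 − 22.0×7.5 = -30): to s=0 gives 45 → profitable ✗; to s=9.3 gives 177 − 22.0×9.3 = -27.6 → profitable ✗.
4 of the 6 constraints hold; not an equilibrium.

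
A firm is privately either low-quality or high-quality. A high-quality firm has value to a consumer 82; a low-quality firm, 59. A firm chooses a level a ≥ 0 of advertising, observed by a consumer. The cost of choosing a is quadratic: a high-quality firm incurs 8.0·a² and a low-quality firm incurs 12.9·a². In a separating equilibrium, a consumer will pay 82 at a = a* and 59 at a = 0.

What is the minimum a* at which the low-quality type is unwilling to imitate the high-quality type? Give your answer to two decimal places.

The low-quality type at a = 0 receives 59; imitating at a* yields 82 − 12.9·a*².
Indifference: 59 = 82 − 12.9·a*², so a*² = (82 − 59) / 12.9 ≈ 1.7829.
a* = √1.7829 ≈ 1.34.

1.34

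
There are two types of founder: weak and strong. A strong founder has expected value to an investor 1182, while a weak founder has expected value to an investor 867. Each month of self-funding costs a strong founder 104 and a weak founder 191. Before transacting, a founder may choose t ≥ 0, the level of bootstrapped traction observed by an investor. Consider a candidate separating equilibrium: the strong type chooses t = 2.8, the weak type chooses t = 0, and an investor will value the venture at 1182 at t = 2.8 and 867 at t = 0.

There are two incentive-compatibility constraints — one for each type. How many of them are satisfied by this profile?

Strong type: signal → 1182 − 104 × 2.8 = 890.8; deviate to 0 → 867. IC holds (890.8 ≥ 867).
Weak type: stay at 0 → 867; mimic → 1182 − 191 × 2.8 = 647.2. IC holds (867 ≥ 647.2).
2 of 2 constraints hold, so this is a separating equilibrium.

2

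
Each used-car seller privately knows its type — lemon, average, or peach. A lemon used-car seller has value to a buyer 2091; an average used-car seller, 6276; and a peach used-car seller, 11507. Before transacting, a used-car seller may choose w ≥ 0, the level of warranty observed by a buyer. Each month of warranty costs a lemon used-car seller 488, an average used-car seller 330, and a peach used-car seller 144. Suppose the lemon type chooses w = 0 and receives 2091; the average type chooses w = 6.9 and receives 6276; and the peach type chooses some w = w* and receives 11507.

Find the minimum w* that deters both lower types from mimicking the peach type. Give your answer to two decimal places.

Lemon type (on-path payoff 2091) won't mimic when 2091 ≥ 11507 − 488·w*, i.e. w* ≥ 19.30.
Average type (on-path payoff 6276 − 330×6.9 = 3999) won't mimic when 3999 ≥ 11507 − 330·w*, i.e. w* ≥ 22.75.
Both must hold, so w* = max(19.30, 22.75) = 22.75. The average type's constraint binds.

22.75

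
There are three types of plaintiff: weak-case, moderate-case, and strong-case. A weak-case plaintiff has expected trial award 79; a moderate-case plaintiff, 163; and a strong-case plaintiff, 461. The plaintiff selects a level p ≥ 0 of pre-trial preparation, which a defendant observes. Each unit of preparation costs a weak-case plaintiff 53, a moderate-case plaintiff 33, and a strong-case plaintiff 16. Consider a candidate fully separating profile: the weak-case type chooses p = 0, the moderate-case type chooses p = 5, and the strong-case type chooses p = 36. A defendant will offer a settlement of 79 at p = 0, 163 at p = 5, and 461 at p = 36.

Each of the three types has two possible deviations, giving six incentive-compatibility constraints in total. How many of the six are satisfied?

3

Weak-case (own payoff 79): to p=5 gives 163 − 53×5 = -102 → no gain ✓; to p=36 gives 461 − 53×36 = -1447 → no gain ✓.
Strong-case (own payoff 461 − 16×36 = -115): to p=0 gives 79 → profitable ✗; to p=5 gives 163 − 16×5 = 83 → profitable ✗.
Moderate-case (own payoff 163 − 33×5 = -2): to p=0 gives 79 → profitable ✗; to p=36 gives 461 − 33×36 = -727 → no gain ✓.
3 of the 6 constraints hold; not an equilibrium.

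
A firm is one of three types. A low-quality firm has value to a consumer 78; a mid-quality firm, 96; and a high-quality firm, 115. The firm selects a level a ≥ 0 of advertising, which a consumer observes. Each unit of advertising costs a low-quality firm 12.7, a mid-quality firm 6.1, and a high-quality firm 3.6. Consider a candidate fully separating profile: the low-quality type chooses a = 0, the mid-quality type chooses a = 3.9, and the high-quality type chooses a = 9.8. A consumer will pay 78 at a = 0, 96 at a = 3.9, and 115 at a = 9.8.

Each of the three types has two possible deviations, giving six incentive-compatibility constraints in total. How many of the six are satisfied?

4

Low-quality (own payoff 78): to a=3.9 gives 96 − 12.7×3.9 = 46.47 → no gain ✓; to a=9.8 gives 115 − 12.7×9.8 = -9.46 → no gain ✓.
High-quality (own payoff 115 − 3.6×9.8 = 79.72): to a=0 gives 78 → no gain ✓; to a=3.9 gives 96 − 3.6×3.9 = 81.96 → profitable ✗.
Mid-quality (own payoff 96 − 6.1×3.9 = 72.21): to a=0 gives 78 → profitable ✗; to a=9.8 gives 115 − 6.1×9.8 = 55.22 → no gain ✓.
4 of the 6 constraints hold; not an equilibrium.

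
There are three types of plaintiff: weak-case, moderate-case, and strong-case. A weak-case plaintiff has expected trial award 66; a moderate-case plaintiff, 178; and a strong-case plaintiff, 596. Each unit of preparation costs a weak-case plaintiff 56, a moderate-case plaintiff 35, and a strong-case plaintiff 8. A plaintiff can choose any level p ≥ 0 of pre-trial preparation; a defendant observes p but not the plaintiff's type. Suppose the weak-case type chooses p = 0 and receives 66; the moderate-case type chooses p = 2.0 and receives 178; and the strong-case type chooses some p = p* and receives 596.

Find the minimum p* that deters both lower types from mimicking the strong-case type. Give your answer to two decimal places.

13.94

Weak-case type (on-path payoff 66) won't mimic when 66 ≥ 596 − 56·p*, i.e. p* ≥ 9.46.
Moderate-case type (on-path payoff 178 − 35×2.0 = 108) won't mimic when 108 ≥ 596 − 35·p*, i.e. p* ≥ 13.94.
Both must hold, so p* = max(9.46, 13.94) = 13.94. The moderate-case type's constraint binds.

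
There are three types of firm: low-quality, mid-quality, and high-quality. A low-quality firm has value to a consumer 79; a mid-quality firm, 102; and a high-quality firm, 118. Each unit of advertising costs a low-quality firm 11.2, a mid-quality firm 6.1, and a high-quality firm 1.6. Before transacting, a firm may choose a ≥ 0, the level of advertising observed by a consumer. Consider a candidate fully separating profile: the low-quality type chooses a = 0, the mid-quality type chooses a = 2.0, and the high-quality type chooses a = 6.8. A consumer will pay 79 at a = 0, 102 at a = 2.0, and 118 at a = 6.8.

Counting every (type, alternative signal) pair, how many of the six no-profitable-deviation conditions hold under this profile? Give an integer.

Low-quality (own payoff 79): to a=2.0 gives 102 − 11.2×2.0 = 79.6 → profitable ✗; to a=6.8 gives 118 − 11.2×6.8 = 41.84 → no gain ✓.
Mid-quality (own payoff 102 − 6.1×2.0 = 89.8): to a=0 gives 79 → no gain ✓; to a=6.8 gives 118 − 6.1×6.8 = 76.52 → no gain ✓.
High-quality (own payoff 118 − 1.6×6.8 = 107.12): to a=0 gives 79 → no gain ✓; to a=2.0 gives 102 − 1.6×2.0 = 98.8 → no gain ✓.
5 of the 6 constraints hold; not an equilibrium.

5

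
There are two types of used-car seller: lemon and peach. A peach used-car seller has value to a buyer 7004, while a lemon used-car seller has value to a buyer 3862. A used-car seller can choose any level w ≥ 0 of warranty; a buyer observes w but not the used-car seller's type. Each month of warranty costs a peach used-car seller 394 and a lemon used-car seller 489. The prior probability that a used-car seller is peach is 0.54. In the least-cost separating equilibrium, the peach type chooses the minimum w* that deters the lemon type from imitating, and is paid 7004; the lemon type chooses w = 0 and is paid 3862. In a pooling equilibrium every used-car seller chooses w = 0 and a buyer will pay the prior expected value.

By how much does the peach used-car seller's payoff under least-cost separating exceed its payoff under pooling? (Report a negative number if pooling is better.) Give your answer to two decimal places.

Least-cost separating signal: w* solves 3862 = 7004 − 489·w*, so w* = (7004 − 3862)/489 ≈ 6.4254.
Peach type's separating payoff: 7004 − 394 × w* = 7004 − 394 × (7004 − 3862)/489 = 7004 − 1237948/489 ≈ 4472.4090.
Pooling payoff: 0.54 × 7004 + 0.46 × 3862 = 5558.68.
Difference: 4472.4090 − 5558.68 = -1086.271, i.e. -1086.27 to two decimal places.
The peach type would prefer the pooling outcome.

-1086.27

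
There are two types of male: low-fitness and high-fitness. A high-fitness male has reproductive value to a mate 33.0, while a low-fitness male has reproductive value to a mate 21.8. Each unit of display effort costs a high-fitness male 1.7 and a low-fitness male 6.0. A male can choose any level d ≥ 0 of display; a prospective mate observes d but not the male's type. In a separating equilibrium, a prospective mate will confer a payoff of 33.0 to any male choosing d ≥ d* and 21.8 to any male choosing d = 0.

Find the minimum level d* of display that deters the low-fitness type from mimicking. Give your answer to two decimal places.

1.87

A low-fitness male choosing d = 0 receives 21.8.
Imitating at d* instead would pay 33.0 at cost 6.0·d*, netting 33.0 − 6.0·d*.
Indifference: 21.8 = 33.0 − 6.0·d*, so d* = (33.0 − 21.8) / 6.0 ≈ 1.87.
This is the low-fitness type's binding incentive-compatibility constraint; any d ≥ 1.87 sustains separation on that side.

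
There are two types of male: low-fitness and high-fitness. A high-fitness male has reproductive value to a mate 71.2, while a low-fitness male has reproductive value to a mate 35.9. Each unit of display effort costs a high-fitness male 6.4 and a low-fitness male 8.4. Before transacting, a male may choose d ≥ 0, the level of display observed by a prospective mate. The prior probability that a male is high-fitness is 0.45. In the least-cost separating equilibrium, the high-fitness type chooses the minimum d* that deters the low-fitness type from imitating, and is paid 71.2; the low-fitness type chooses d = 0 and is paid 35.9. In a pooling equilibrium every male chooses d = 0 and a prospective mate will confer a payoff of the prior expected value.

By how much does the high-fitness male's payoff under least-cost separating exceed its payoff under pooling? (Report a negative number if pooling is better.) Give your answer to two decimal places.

Least-cost separating signal: d* solves 35.9 = 71.2 − 8.4·d*, so d* = (71.2 − 35.9)/8.4 ≈ 4.2024.
High-fitness type's separating payoff: 71.2 − 6.4 × d* = 71.2 − 6.4 × (71.2 − 35.9)/8.4 = 71.2 − 225.92/8.4 ≈ 44.3048.
Pooling payoff: 0.45 × 71.2 + 0.55 × 35.9 = 51.785.
Difference: 44.3048 − 51.785 = -7.4802, i.e. -7.48 to two decimal places.
The high-fitness type would prefer the pooling outcome.

-7.48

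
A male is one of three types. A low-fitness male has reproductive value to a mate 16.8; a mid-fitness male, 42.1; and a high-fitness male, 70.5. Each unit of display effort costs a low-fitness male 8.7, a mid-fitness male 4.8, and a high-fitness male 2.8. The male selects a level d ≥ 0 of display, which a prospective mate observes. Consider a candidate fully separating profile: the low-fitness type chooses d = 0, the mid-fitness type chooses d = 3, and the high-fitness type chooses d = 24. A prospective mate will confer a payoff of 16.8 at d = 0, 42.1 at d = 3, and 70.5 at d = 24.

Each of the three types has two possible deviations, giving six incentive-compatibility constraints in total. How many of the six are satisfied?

Low-fitness (own payoff 16.8): to d=3 gives 42.1 − 8.7×3 = 16 → no gain ✓; to d=24 gives 70.5 − 8.7×24 = -138.3 → no gain ✓.
Mid-fitness (own payoff 42.1 − 4.8×3 = 27.7): to d=0 gives 16.8 → no gain ✓; to d=24 gives 70.5 − 4.8×24 = -44.7 → no gain ✓.
High-fitness (own payoff 70.5 − 2.8×24 = 3.3): to d=0 gives 16.8 → profitable ✗; to d=3 gives 42.1 − 2.8×3 = 33.7 → profitable ✗.
4 of the 6 constraints hold; not an equilibrium.

4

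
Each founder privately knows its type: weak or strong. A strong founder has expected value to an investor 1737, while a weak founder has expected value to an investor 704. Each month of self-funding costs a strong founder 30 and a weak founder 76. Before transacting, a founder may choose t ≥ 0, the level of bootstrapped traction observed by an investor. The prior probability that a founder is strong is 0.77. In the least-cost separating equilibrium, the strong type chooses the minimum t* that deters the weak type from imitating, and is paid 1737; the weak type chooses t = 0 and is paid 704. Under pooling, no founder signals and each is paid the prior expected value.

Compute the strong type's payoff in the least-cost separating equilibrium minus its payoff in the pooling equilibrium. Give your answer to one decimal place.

Least-cost separating signal: t* solves 704 = 1737 − 76·t*, so t* = (1737 − 704)/76 ≈ 13.5921.
Strong type's separating payoff: 1737 − 30 × t* = 1737 − 30 × (1737 − 704)/76 = 1737 − 30990/76 ≈ 1329.237.
Pooling payoff: 0.77 × 1737 + 0.23 × 704 = 1499.41.
Difference: 1329.237 − 1499.41 = -170.173, i.e. -170.2 to one decimal place.
The strong type would prefer the pooling outcome.

-170.2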